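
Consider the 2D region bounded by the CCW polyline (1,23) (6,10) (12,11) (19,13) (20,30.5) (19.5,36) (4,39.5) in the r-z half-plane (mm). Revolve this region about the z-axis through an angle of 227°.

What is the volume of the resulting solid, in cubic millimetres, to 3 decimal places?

Volume = 19067.457 mm³

Profile (r,z), 7 vertices: (1,23) (6,10) (12,11) (19,13) (20,30.5) (19.5,36) (4,39.5)
edge 0: (1,23)→(6,10)  cross = 1·10 − 6·23 = -128.0000; (r_i+r_j)·cross = 7·-128.0000 = -896.0000
edge 1: (6,10)→(12,11)  cross = 6·11 − 12·10 = -54.0000; (r_i+r_j)·cross = 18·-54.0000 = -972.0000
edge 2: (12,11)→(19,13)  cross = 12·13 − 19·11 = -53.0000; (r_i+r_j)·cross = 31·-53.0000 = -1643.0000
edge 3: (19,13)→(20,30.5)  cross = 19·30.5 − 20·13 = 319.5000; (r_i+r_j)·cross = 39·319.5000 = 12460.5000
edge 4: (20,30.5)→(19.5,36)  cross = 20·36 − 19.5·30.5 = 125.2500; (r_i+r_j)·cross = 39.5·125.2500 = 4947.3750
edge 5: (19.5,36)→(4,39.5)  cross = 19.5·39.5 − 4·36 = 626.2500; (r_i+r_j)·cross = 23.5·626.2500 = 14716.8750
edge 6: (4,39.5)→(1,23)  cross = 4·23 − 1·39.5 = 52.5000; (r_i+r_j)·cross = 5·52.5000 = 262.5000
Σcross = 888.5000 → A = |Σcross|/2 = 444.2500 mm²
Σ(r_i+r_j)·cross = 28876.2500 → first moment M = |Σ|/6 = 4812.7083
R_c = M/A = 4812.7083/444.2500 = 10.8333 mm
θ = 227° = 3.961897 rad
V = θ·R_c·A = 3.961897·10.8333·444.2500 = 19067.457 mm³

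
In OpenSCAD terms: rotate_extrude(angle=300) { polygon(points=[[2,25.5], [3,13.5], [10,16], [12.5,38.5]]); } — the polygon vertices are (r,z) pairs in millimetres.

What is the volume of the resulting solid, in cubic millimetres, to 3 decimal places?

Profile (r,z), 4 vertices: (2,25.5) (3,13.5) (10,16) (12.5,38.5)
edge 0: (2,25.5)→(3,13.5)  cross = 2·13.5 − 3·25.5 = -49.5000; (r_i+r_j)·cross = 5·-49.5000 = -247.5000
edge 1: (3,13.5)→(10,16)  cross = 3·16 − 10·13.5 = -87.0000; (r_i+r_j)·cross = 13·-87.0000 = -1131.0000
edge 2: (10,16)→(12.5,38.5)  cross = 10·38.5 − 12.5·16 = 185.0000; (r_i+r_j)·cross = 22.5·185.0000 = 4162.5000
edge 3: (12.5,38.5)→(2,25.5)  cross = 12.5·25.5 − 2·38.5 = 241.7500; (r_i+r_j)·cross = 14.5·241.7500 = 3505.3750
Σcross = 290.2500 → A = |Σcross|/2 = 145.1250 mm²
Σ(r_i+r_j)·cross = 6289.3750 → first moment M = |Σ|/6 = 1048.2292
R_c = M/A = 1048.2292/145.1250 = 7.2229 mm
θ = 300° = 5.235988 rad
V = θ·R_c·A = 5.235988·7.2229·145.1250 = 5488.515 mm³

Volume = 5488.515 mm³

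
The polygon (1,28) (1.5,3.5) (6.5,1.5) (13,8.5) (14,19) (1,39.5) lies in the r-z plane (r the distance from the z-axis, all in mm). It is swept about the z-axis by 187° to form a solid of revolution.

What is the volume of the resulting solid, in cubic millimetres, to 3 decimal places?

Volume = 6462.188 mm³

Profile (r,z), 6 vertices: (1,28) (1.5,3.5) (6.5,1.5) (13,8.5) (14,19) (1,39.5)
edge 0: (1,28)→(1.5,3.5)  cross = 1·3.5 − 1.5·28 = -38.5000; (r_i+r_j)·cross = 2.5·-38.5000 = -96.2500
edge 1: (1.5,3.5)→(6.5,1.5)  cross = 1.5·1.5 − 6.5·3.5 = -20.5000; (r_i+r_j)·cross = 8·-20.5000 = -164.0000
edge 2: (6.5,1.5)→(13,8.5)  cross = 6.5·8.5 − 13·1.5 = 35.7500; (r_i+r_j)·cross = 19.5·35.7500 = 697.1250
edge 3: (13,8.5)→(14,19)  cross = 13·19 − 14·8.5 = 128.0000; (r_i+r_j)·cross = 27·128.0000 = 3456.0000
edge 4: (14,19)→(1,39.5)  cross = 14·39.5 − 1·19 = 534.0000; (r_i+r_j)·cross = 15·534.0000 = 8010.0000
edge 5: (1,39.5)→(1,28)  cross = 1·28 − 1·39.5 = -11.5000; (r_i+r_j)·cross = 2·-11.5000 = -23.0000
Σcross = 627.2500 → A = |Σcross|/2 = 313.6250 mm²
Σ(r_i+r_j)·cross = 11879.8750 → first moment M = |Σ|/6 = 1979.9792
R_c = M/A = 1979.9792/313.6250 = 6.3132 mm
θ = 187° = 3.263766 rad
V = θ·R_c·A = 3.263766·6.3132·313.6250 = 6462.188 mm³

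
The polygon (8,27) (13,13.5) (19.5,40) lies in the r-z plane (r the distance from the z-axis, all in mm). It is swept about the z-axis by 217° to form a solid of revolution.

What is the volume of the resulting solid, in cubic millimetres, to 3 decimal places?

Volume = 5630.627 mm³

Profile (r,z), 3 vertices: (8,27) (13,13.5) (19.5,40)
edge 0: (8,27)→(13,13.5)  cross = 8·13.5 − 13·27 = -243.0000; (r_i+r_j)·cross = 21·-243.0000 = -5103.0000
edge 1: (13,13.5)→(19.5,40)  cross = 13·40 − 19.5·13.5 = 256.7500; (r_i+r_j)·cross = 32.5·256.7500 = 8344.3750
edge 2: (19.5,40)→(8,27)  cross = 19.5·27 − 8·40 = 206.5000; (r_i+r_j)·cross = 27.5·206.5000 = 5678.7500
Σcross = 220.2500 → A = |Σcross|/2 = 110.1250 mm²
Σ(r_i+r_j)·cross = 8920.1250 → first moment M = |Σ|/6 = 1486.6875
R_c = M/A = 1486.6875/110.1250 = 13.5000 mm
θ = 217° = 3.787364 rad
V = θ·R_c·A = 3.787364·13.5000·110.1250 = 5630.627 mm³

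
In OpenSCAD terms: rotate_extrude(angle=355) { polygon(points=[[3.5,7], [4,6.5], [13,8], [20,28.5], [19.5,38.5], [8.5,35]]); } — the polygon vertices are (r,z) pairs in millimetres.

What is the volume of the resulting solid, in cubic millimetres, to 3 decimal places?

Profile (r,z), 6 vertices: (3.5,7) (4,6.5) (13,8) (20,28.5) (19.5,38.5) (8.5,35)
edge 0: (3.5,7)→(4,6.5)  cross = 3.5·6.5 − 4·7 = -5.2500; (r_i+r_j)·cross = 7.5·-5.2500 = -39.3750
edge 1: (4,6.5)→(13,8)  cross = 4·8 − 13·6.5 = -52.5000; (r_i+r_j)·cross = 17·-52.5000 = -892.5000
edge 2: (13,8)→(20,28.5)  cross = 13·28.5 − 20·8 = 210.5000; (r_i+r_j)·cross = 33·210.5000 = 6946.5000
edge 3: (20,28.5)→(19.5,38.5)  cross = 20·38.5 − 19.5·28.5 = 214.2500; (r_i+r_j)·cross = 39.5·214.2500 = 8462.8750
edge 4: (19.5,38.5)→(8.5,35)  cross = 19.5·35 − 8.5·38.5 = 355.2500; (r_i+r_j)·cross = 28·355.2500 = 9947.0000
edge 5: (8.5,35)→(3.5,7)  cross = 8.5·7 − 3.5·35 = -63.0000; (r_i+r_j)·cross = 12·-63.0000 = -756.0000
Σcross = 659.2500 → A = |Σcross|/2 = 329.6250 mm²
Σ(r_i+r_j)·cross = 23668.5000 → first moment M = |Σ|/6 = 3944.7500
R_c = M/A = 3944.7500/329.6250 = 11.9674 mm
θ = 355° = 6.195919 rad
V = θ·R_c·A = 6.195919·11.9674·329.6250 = 24441.351 mm³

Volume = 24441.351 mm³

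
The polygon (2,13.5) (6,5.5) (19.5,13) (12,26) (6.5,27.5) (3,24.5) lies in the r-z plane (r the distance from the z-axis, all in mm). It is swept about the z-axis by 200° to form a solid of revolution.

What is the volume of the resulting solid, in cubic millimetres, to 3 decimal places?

Profile (r,z), 6 vertices: (2,13.5) (6,5.5) (19.5,13) (12,26) (6.5,27.5) (3,24.5)
edge 0: (2,13.5)→(6,5.5)  cross = 2·5.5 − 6·13.5 = -70.0000; (r_i+r_j)·cross = 8·-70.0000 = -560.0000
edge 1: (6,5.5)→(19.5,13)  cross = 6·13 − 19.5·5.5 = -29.2500; (r_i+r_j)·cross = 25.5·-29.2500 = -745.8750
edge 2: (19.5,13)→(12,26)  cross = 19.5·26 − 12·13 = 351.0000; (r_i+r_j)·cross = 31.5·351.0000 = 11056.5000
edge 3: (12,26)→(6.5,27.5)  cross = 12·27.5 − 6.5·26 = 161.0000; (r_i+r_j)·cross = 18.5·161.0000 = 2978.5000
edge 4: (6.5,27.5)→(3,24.5)  cross = 6.5·24.5 − 3·27.5 = 76.7500; (r_i+r_j)·cross = 9.5·76.7500 = 729.1250
edge 5: (3,24.5)→(2,13.5)  cross = 3·13.5 − 2·24.5 = -8.5000; (r_i+r_j)·cross = 5·-8.5000 = -42.5000
Σcross = 481.0000 → A = |Σcross|/2 = 240.5000 mm²
Σ(r_i+r_j)·cross = 13415.7500 → first moment M = |Σ|/6 = 2235.9583
R_c = M/A = 2235.9583/240.5000 = 9.2971 mm
θ = 200° = 3.490659 rad
V = θ·R_c·A = 3.490659·9.2971·240.5000 = 7804.967 mm³

Volume = 7804.967 mm³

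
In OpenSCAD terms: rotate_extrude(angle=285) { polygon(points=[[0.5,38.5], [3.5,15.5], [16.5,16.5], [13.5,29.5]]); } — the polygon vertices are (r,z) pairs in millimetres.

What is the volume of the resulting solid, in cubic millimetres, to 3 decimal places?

Volume = 8723.068 mm³

Profile (r,z), 4 vertices: (0.5,38.5) (3.5,15.5) (16.5,16.5) (13.5,29.5)
edge 0: (0.5,38.5)→(3.5,15.5)  cross = 0.5·15.5 − 3.5·38.5 = -127.0000; (r_i+r_j)·cross = 4·-127.0000 = -508.0000
edge 1: (3.5,15.5)→(16.5,16.5)  cross = 3.5·16.5 − 16.5·15.5 = -198.0000; (r_i+r_j)·cross = 20·-198.0000 = -3960.0000
edge 2: (16.5,16.5)→(13.5,29.5)  cross = 16.5·29.5 − 13.5·16.5 = 264.0000; (r_i+r_j)·cross = 30·264.0000 = 7920.0000
edge 3: (13.5,29.5)→(0.5,38.5)  cross = 13.5·38.5 − 0.5·29.5 = 505.0000; (r_i+r_j)·cross = 14·505.0000 = 7070.0000
Σcross = 444.0000 → A = |Σcross|/2 = 222.0000 mm²
Σ(r_i+r_j)·cross = 10522.0000 → first moment M = |Σ|/6 = 1753.6667
R_c = M/A = 1753.6667/222.0000 = 7.8994 mm
θ = 285° = 4.974188 rad
V = θ·R_c·A = 4.974188·7.8994·222.0000 = 8723.068 mm³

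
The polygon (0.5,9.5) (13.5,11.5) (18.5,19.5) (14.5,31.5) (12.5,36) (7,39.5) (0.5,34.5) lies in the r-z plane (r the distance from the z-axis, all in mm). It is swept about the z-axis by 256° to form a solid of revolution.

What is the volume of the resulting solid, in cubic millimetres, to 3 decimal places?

Profile (r,z), 7 vertices: (0.5,9.5) (13.5,11.5) (18.5,19.5) (14.5,31.5) (12.5,36) (7,39.5) (0.5,34.5)
edge 0: (0.5,9.5)→(13.5,11.5)  cross = 0.5·11.5 − 13.5·9.5 = -122.5000; (r_i+r_j)·cross = 14·-122.5000 = -1715.0000
edge 1: (13.5,11.5)→(18.5,19.5)  cross = 13.5·19.5 − 18.5·11.5 = 50.5000; (r_i+r_j)·cross = 32·50.5000 = 1616.0000
edge 2: (18.5,19.5)→(14.5,31.5)  cross = 18.5·31.5 − 14.5·19.5 = 300.0000; (r_i+r_j)·cross = 33·300.0000 = 9900.0000
edge 3: (14.5,31.5)→(12.5,36)  cross = 14.5·36 − 12.5·31.5 = 128.2500; (r_i+r_j)·cross = 27·128.2500 = 3462.7500
edge 4: (12.5,36)→(7,39.5)  cross = 12.5·39.5 − 7·36 = 241.7500; (r_i+r_j)·cross = 19.5·241.7500 = 4714.1250
edge 5: (7,39.5)→(0.5,34.5)  cross = 7·34.5 − 0.5·39.5 = 221.7500; (r_i+r_j)·cross = 7.5·221.7500 = 1663.1250
edge 6: (0.5,34.5)→(0.5,9.5)  cross = 0.5·9.5 − 0.5·34.5 = -12.5000; (r_i+r_j)·cross = 1·-12.5000 = -12.5000
Σcross = 807.2500 → A = |Σcross|/2 = 403.6250 mm²
Σ(r_i+r_j)·cross = 19628.5000 → first moment M = |Σ|/6 = 3271.4167
R_c = M/A = 3271.4167/403.6250 = 8.1051 mm
θ = 256° = 4.468043 rad
V = θ·R_c·A = 4.468043·8.1051·403.6250 = 14616.830 mm³

Volume = 14616.830 mm³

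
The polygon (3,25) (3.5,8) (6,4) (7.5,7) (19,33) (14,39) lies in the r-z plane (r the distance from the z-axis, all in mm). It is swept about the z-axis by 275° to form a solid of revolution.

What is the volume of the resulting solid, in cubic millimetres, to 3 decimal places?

Profile (r,z), 6 vertices: (3,25) (3.5,8) (6,4) (7.5,7) (19,33) (14,39)
edge 0: (3,25)→(3.5,8)  cross = 3·8 − 3.5·25 = -63.5000; (r_i+r_j)·cross = 6.5·-63.5000 = -412.7500
edge 1: (3.5,8)→(6,4)  cross = 3.5·4 − 6·8 = -34.0000; (r_i+r_j)·cross = 9.5·-34.0000 = -323.0000
edge 2: (6,4)→(7.5,7)  cross = 6·7 − 7.5·4 = 12.0000; (r_i+r_j)·cross = 13.5·12.0000 = 162.0000
edge 3: (7.5,7)→(19,33)  cross = 7.5·33 − 19·7 = 114.5000; (r_i+r_j)·cross = 26.5·114.5000 = 3034.2500
edge 4: (19,33)→(14,39)  cross = 19·39 − 14·33 = 279.0000; (r_i+r_j)·cross = 33·279.0000 = 9207.0000
edge 5: (14,39)→(3,25)  cross = 14·25 − 3·39 = 233.0000; (r_i+r_j)·cross = 17·233.0000 = 3961.0000
Σcross = 541.0000 → A = |Σcross|/2 = 270.5000 mm²
Σ(r_i+r_j)·cross = 15628.5000 → first moment M = |Σ|/6 = 2604.7500
R_c = M/A = 2604.7500/270.5000 = 9.6294 mm
θ = 275° = 4.799655 rad
V = θ·R_c·A = 4.799655·9.6294·270.5000 = 12501.903 mm³

Volume = 12501.903 mm³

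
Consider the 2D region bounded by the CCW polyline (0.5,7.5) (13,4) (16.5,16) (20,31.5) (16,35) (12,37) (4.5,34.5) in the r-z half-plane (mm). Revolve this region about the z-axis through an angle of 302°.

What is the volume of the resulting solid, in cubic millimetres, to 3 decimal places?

Volume = 23041.605 mm³

Profile (r,z), 7 vertices: (0.5,7.5) (13,4) (16.5,16) (20,31.5) (16,35) (12,37) (4.5,34.5)
edge 0: (0.5,7.5)→(13,4)  cross = 0.5·4 − 13·7.5 = -95.5000; (r_i+r_j)·cross = 13.5·-95.5000 = -1289.2500
edge 1: (13,4)→(16.5,16)  cross = 13·16 − 16.5·4 = 142.0000; (r_i+r_j)·cross = 29.5·142.0000 = 4189.0000
edge 2: (16.5,16)→(20,31.5)  cross = 16.5·31.5 − 20·16 = 199.7500; (r_i+r_j)·cross = 36.5·199.7500 = 7290.8750
edge 3: (20,31.5)→(16,35)  cross = 20·35 − 16·31.5 = 196.0000; (r_i+r_j)·cross = 36·196.0000 = 7056.0000
edge 4: (16,35)→(12,37)  cross = 16·37 − 12·35 = 172.0000; (r_i+r_j)·cross = 28·172.0000 = 4816.0000
edge 5: (12,37)→(4.5,34.5)  cross = 12·34.5 − 4.5·37 = 247.5000; (r_i+r_j)·cross = 16.5·247.5000 = 4083.7500
edge 6: (4.5,34.5)→(0.5,7.5)  cross = 4.5·7.5 − 0.5·34.5 = 16.5000; (r_i+r_j)·cross = 5·16.5000 = 82.5000
Σcross = 878.2500 → A = |Σcross|/2 = 439.1250 mm²
Σ(r_i+r_j)·cross = 26228.8750 → first moment M = |Σ|/6 = 4371.4792
R_c = M/A = 4371.4792/439.1250 = 9.9550 mm
θ = 302° = 5.270894 rad
V = θ·R_c·A = 5.270894·9.9550·439.1250 = 23041.605 mm³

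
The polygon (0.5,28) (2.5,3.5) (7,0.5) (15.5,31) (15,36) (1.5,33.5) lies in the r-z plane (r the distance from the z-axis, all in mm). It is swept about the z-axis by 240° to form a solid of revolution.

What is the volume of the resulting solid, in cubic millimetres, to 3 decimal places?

Profile (r,z), 6 vertices: (0.5,28) (2.5,3.5) (7,0.5) (15.5,31) (15,36) (1.5,33.5)
edge 0: (0.5,28)→(2.5,3.5)  cross = 0.5·3.5 − 2.5·28 = -68.2500; (r_i+r_j)·cross = 3·-68.2500 = -204.7500
edge 1: (2.5,3.5)→(7,0.5)  cross = 2.5·0.5 − 7·3.5 = -23.2500; (r_i+r_j)·cross = 9.5·-23.2500 = -220.8750
edge 2: (7,0.5)→(15.5,31)  cross = 7·31 − 15.5·0.5 = 209.2500; (r_i+r_j)·cross = 22.5·209.2500 = 4708.1250
edge 3: (15.5,31)→(15,36)  cross = 15.5·36 − 15·31 = 93.0000; (r_i+r_j)·cross = 30.5·93.0000 = 2836.5000
edge 4: (15,36)→(1.5,33.5)  cross = 15·33.5 − 1.5·36 = 448.5000; (r_i+r_j)·cross = 16.5·448.5000 = 7400.2500
edge 5: (1.5,33.5)→(0.5,28)  cross = 1.5·28 − 0.5·33.5 = 25.2500; (r_i+r_j)·cross = 2·25.2500 = 50.5000
Σcross = 684.5000 → A = |Σcross|/2 = 342.2500 mm²
Σ(r_i+r_j)·cross = 14569.7500 → first moment M = |Σ|/6 = 2428.2917
R_c = M/A = 2428.2917/342.2500 = 7.0951 mm
θ = 240° = 4.188790 rad
V = θ·R_c·A = 4.188790·7.0951·342.2500 = 10171.604 mm³

Volume = 10171.604 mm³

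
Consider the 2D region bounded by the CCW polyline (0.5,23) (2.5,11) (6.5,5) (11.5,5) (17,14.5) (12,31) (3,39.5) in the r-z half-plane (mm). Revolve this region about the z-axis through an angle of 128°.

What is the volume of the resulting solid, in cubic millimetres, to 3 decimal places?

Volume = 6447.851 mm³

Profile (r,z), 7 vertices: (0.5,23) (2.5,11) (6.5,5) (11.5,5) (17,14.5) (12,31) (3,39.5)
edge 0: (0.5,23)→(2.5,11)  cross = 0.5·11 − 2.5·23 = -52.0000; (r_i+r_j)·cross = 3·-52.0000 = -156.0000
edge 1: (2.5,11)→(6.5,5)  cross = 2.5·5 − 6.5·11 = -59.0000; (r_i+r_j)·cross = 9·-59.0000 = -531.0000
edge 2: (6.5,5)→(11.5,5)  cross = 6.5·5 − 11.5·5 = -25.0000; (r_i+r_j)·cross = 18·-25.0000 = -450.0000
edge 3: (11.5,5)→(17,14.5)  cross = 11.5·14.5 − 17·5 = 81.7500; (r_i+r_j)·cross = 28.5·81.7500 = 2329.8750
edge 4: (17,14.5)→(12,31)  cross = 17·31 − 12·14.5 = 353.0000; (r_i+r_j)·cross = 29·353.0000 = 10237.0000
edge 5: (12,31)→(3,39.5)  cross = 12·39.5 − 3·31 = 381.0000; (r_i+r_j)·cross = 15·381.0000 = 5715.0000
edge 6: (3,39.5)→(0.5,23)  cross = 3·23 − 0.5·39.5 = 49.2500; (r_i+r_j)·cross = 3.5·49.2500 = 172.3750
Σcross = 729.0000 → A = |Σcross|/2 = 364.5000 mm²
Σ(r_i+r_j)·cross = 17317.2500 → first moment M = |Σ|/6 = 2886.2083
R_c = M/A = 2886.2083/364.5000 = 7.9183 mm
θ = 128° = 2.234021 rad
V = θ·R_c·A = 2.234021·7.9183·364.5000 = 6447.851 mm³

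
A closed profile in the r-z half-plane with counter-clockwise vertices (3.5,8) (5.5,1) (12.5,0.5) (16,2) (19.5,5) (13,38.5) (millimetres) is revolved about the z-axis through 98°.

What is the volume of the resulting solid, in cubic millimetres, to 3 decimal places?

Profile (r,z), 6 vertices: (3.5,8) (5.5,1) (12.5,0.5) (16,2) (19.5,5) (13,38.5)
edge 0: (3.5,8)→(5.5,1)  cross = 3.5·1 − 5.5·8 = -40.5000; (r_i+r_j)·cross = 9·-40.5000 = -364.5000
edge 1: (5.5,1)→(12.5,0.5)  cross = 5.5·0.5 − 12.5·1 = -9.7500; (r_i+r_j)·cross = 18·-9.7500 = -175.5000
edge 2: (12.5,0.5)→(16,2)  cross = 12.5·2 − 16·0.5 = 17.0000; (r_i+r_j)·cross = 28.5·17.0000 = 484.5000
edge 3: (16,2)→(19.5,5)  cross = 16·5 − 19.5·2 = 41.0000; (r_i+r_j)·cross = 35.5·41.0000 = 1455.5000
edge 4: (19.5,5)→(13,38.5)  cross = 19.5·38.5 − 13·5 = 685.7500; (r_i+r_j)·cross = 32.5·685.7500 = 22286.8750
edge 5: (13,38.5)→(3.5,8)  cross = 13·8 − 3.5·38.5 = -30.7500; (r_i+r_j)·cross = 16.5·-30.7500 = -507.3750
Σcross = 662.7500 → A = |Σcross|/2 = 331.3750 mm²
Σ(r_i+r_j)·cross = 23179.5000 → first moment M = |Σ|/6 = 3863.2500
R_c = M/A = 3863.2500/331.3750 = 11.6582 mm
θ = 98° = 1.710423 rad
V = θ·R_c·A = 1.710423·11.6582·331.3750 = 6607.790 mm³

Volume = 6607.790 mm³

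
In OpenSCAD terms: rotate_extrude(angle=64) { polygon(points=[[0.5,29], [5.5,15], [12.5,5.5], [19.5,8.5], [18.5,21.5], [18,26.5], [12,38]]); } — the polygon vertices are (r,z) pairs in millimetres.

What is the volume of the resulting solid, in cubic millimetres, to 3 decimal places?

Profile (r,z), 7 vertices: (0.5,29) (5.5,15) (12.5,5.5) (19.5,8.5) (18.5,21.5) (18,26.5) (12,38)
edge 0: (0.5,29)→(5.5,15)  cross = 0.5·15 − 5.5·29 = -152.0000; (r_i+r_j)·cross = 6·-152.0000 = -912.0000
edge 1: (5.5,15)→(12.5,5.5)  cross = 5.5·5.5 − 12.5·15 = -157.2500; (r_i+r_j)·cross = 18·-157.2500 = -2830.5000
edge 2: (12.5,5.5)→(19.5,8.5)  cross = 12.5·8.5 − 19.5·5.5 = -1.0000; (r_i+r_j)·cross = 32·-1.0000 = -32.0000
edge 3: (19.5,8.5)→(18.5,21.5)  cross = 19.5·21.5 − 18.5·8.5 = 262.0000; (r_i+r_j)·cross = 38·262.0000 = 9956.0000
edge 4: (18.5,21.5)→(18,26.5)  cross = 18.5·26.5 − 18·21.5 = 103.2500; (r_i+r_j)·cross = 36.5·103.2500 = 3768.6250
edge 5: (18,26.5)→(12,38)  cross = 18·38 − 12·26.5 = 366.0000; (r_i+r_j)·cross = 30·366.0000 = 10980.0000
edge 6: (12,38)→(0.5,29)  cross = 12·29 − 0.5·38 = 329.0000; (r_i+r_j)·cross = 12.5·329.0000 = 4112.5000
Σcross = 750.0000 → A = |Σcross|/2 = 375.0000 mm²
Σ(r_i+r_j)·cross = 25042.6250 → first moment M = |Σ|/6 = 4173.7708
R_c = M/A = 4173.7708/375.0000 = 11.1301 mm
θ = 64° = 1.117011 rad
V = θ·R_c·A = 1.117011·11.1301·375.0000 = 4662.147 mm³

Volume = 4662.147 mm³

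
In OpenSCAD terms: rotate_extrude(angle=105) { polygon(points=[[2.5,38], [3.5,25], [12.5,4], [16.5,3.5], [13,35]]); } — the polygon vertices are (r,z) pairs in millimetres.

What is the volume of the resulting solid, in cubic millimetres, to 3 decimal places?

Volume = 4932.890 mm³

Profile (r,z), 5 vertices: (2.5,38) (3.5,25) (12.5,4) (16.5,3.5) (13,35)
edge 0: (2.5,38)→(3.5,25)  cross = 2.5·25 − 3.5·38 = -70.5000; (r_i+r_j)·cross = 6·-70.5000 = -423.0000
edge 1: (3.5,25)→(12.5,4)  cross = 3.5·4 − 12.5·25 = -298.5000; (r_i+r_j)·cross = 16·-298.5000 = -4776.0000
edge 2: (12.5,4)→(16.5,3.5)  cross = 12.5·3.5 − 16.5·4 = -22.2500; (r_i+r_j)·cross = 29·-22.2500 = -645.2500
edge 3: (16.5,3.5)→(13,35)  cross = 16.5·35 − 13·3.5 = 532.0000; (r_i+r_j)·cross = 29.5·532.0000 = 15694.0000
edge 4: (13,35)→(2.5,38)  cross = 13·38 − 2.5·35 = 406.5000; (r_i+r_j)·cross = 15.5·406.5000 = 6300.7500
Σcross = 547.2500 → A = |Σcross|/2 = 273.6250 mm²
Σ(r_i+r_j)·cross = 16150.5000 → first moment M = |Σ|/6 = 2691.7500
R_c = M/A = 2691.7500/273.6250 = 9.8374 mm
θ = 105° = 1.832596 rad
V = θ·R_c·A = 1.832596·9.8374·273.6250 = 4932.890 mm³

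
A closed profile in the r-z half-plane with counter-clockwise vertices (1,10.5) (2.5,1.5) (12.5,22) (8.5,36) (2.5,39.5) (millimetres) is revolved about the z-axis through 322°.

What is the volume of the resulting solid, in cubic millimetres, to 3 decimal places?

Volume = 8089.933 mm³

Profile (r,z), 5 vertices: (1,10.5) (2.5,1.5) (12.5,22) (8.5,36) (2.5,39.5)
edge 0: (1,10.5)→(2.5,1.5)  cross = 1·1.5 − 2.5·10.5 = -24.7500; (r_i+r_j)·cross = 3.5·-24.7500 = -86.6250
edge 1: (2.5,1.5)→(12.5,22)  cross = 2.5·22 − 12.5·1.5 = 36.2500; (r_i+r_j)·cross = 15·36.2500 = 543.7500
edge 2: (12.5,22)→(8.5,36)  cross = 12.5·36 − 8.5·22 = 263.0000; (r_i+r_j)·cross = 21·263.0000 = 5523.0000
edge 3: (8.5,36)→(2.5,39.5)  cross = 8.5·39.5 − 2.5·36 = 245.7500; (r_i+r_j)·cross = 11·245.7500 = 2703.2500
edge 4: (2.5,39.5)→(1,10.5)  cross = 2.5·10.5 − 1·39.5 = -13.2500; (r_i+r_j)·cross = 3.5·-13.2500 = -46.3750
Σcross = 507.0000 → A = |Σcross|/2 = 253.5000 mm²
Σ(r_i+r_j)·cross = 8637.0000 → first moment M = |Σ|/6 = 1439.5000
R_c = M/A = 1439.5000/253.5000 = 5.6785 mm
θ = 322° = 5.619960 rad
V = θ·R_c·A = 5.619960·5.6785·253.5000 = 8089.933 mm³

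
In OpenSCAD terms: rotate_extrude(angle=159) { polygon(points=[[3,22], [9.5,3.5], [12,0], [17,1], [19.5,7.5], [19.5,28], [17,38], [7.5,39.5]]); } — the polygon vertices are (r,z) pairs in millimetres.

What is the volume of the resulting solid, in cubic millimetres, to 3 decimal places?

Profile (r,z), 8 vertices: (3,22) (9.5,3.5) (12,0) (17,1) (19.5,7.5) (19.5,28) (17,38) (7.5,39.5)
edge 0: (3,22)→(9.5,3.5)  cross = 3·3.5 − 9.5·22 = -198.5000; (r_i+r_j)·cross = 12.5·-198.5000 = -2481.2500
edge 1: (9.5,3.5)→(12,0)  cross = 9.5·0 − 12·3.5 = -42.0000; (r_i+r_j)·cross = 21.5·-42.0000 = -903.0000
edge 2: (12,0)→(17,1)  cross = 12·1 − 17·0 = 12.0000; (r_i+r_j)·cross = 29·12.0000 = 348.0000
edge 3: (17,1)→(19.5,7.5)  cross = 17·7.5 − 19.5·1 = 108.0000; (r_i+r_j)·cross = 36.5·108.0000 = 3942.0000
edge 4: (19.5,7.5)→(19.5,28)  cross = 19.5·28 − 19.5·7.5 = 399.7500; (r_i+r_j)·cross = 39·399.7500 = 15590.2500
edge 5: (19.5,28)→(17,38)  cross = 19.5·38 − 17·28 = 265.0000; (r_i+r_j)·cross = 36.5·265.0000 = 9672.5000
edge 6: (17,38)→(7.5,39.5)  cross = 17·39.5 − 7.5·38 = 386.5000; (r_i+r_j)·cross = 24.5·386.5000 = 9469.2500
edge 7: (7.5,39.5)→(3,22)  cross = 7.5·22 − 3·39.5 = 46.5000; (r_i+r_j)·cross = 10.5·46.5000 = 488.2500
Σcross = 977.2500 → A = |Σcross|/2 = 488.6250 mm²
Σ(r_i+r_j)·cross = 36126.0000 → first moment M = |Σ|/6 = 6021.0000
R_c = M/A = 6021.0000/488.6250 = 12.3223 mm
θ = 159° = 2.775074 rad
V = θ·R_c·A = 2.775074·12.3223·488.6250 = 16708.718 mm³

Volume = 16708.718 mm³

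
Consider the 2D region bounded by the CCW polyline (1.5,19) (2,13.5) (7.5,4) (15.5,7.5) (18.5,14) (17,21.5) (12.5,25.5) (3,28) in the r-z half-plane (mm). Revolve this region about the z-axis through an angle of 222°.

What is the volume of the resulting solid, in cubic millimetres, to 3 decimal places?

Volume = 10602.443 mm³

Profile (r,z), 8 vertices: (1.5,19) (2,13.5) (7.5,4) (15.5,7.5) (18.5,14) (17,21.5) (12.5,25.5) (3,28)
edge 0: (1.5,19)→(2,13.5)  cross = 1.5·13.5 − 2·19 = -17.7500; (r_i+r_j)·cross = 3.5·-17.7500 = -62.1250
edge 1: (2,13.5)→(7.5,4)  cross = 2·4 − 7.5·13.5 = -93.2500; (r_i+r_j)·cross = 9.5·-93.2500 = -885.8750
edge 2: (7.5,4)→(15.5,7.5)  cross = 7.5·7.5 − 15.5·4 = -5.7500; (r_i+r_j)·cross = 23·-5.7500 = -132.2500
edge 3: (15.5,7.5)→(18.5,14)  cross = 15.5·14 − 18.5·7.5 = 78.2500; (r_i+r_j)·cross = 34·78.2500 = 2660.5000
edge 4: (18.5,14)→(17,21.5)  cross = 18.5·21.5 − 17·14 = 159.7500; (r_i+r_j)·cross = 35.5·159.7500 = 5671.1250
edge 5: (17,21.5)→(12.5,25.5)  cross = 17·25.5 − 12.5·21.5 = 164.7500; (r_i+r_j)·cross = 29.5·164.7500 = 4860.1250
edge 6: (12.5,25.5)→(3,28)  cross = 12.5·28 − 3·25.5 = 273.5000; (r_i+r_j)·cross = 15.5·273.5000 = 4239.2500
edge 7: (3,28)→(1.5,19)  cross = 3·19 − 1.5·28 = 15.0000; (r_i+r_j)·cross = 4.5·15.0000 = 67.5000
Σcross = 574.5000 → A = |Σcross|/2 = 287.2500 mm²
Σ(r_i+r_j)·cross = 16418.2500 → first moment M = |Σ|/6 = 2736.3750
R_c = M/A = 2736.3750/287.2500 = 9.5261 mm
θ = 222° = 3.874631 rad
V = θ·R_c·A = 3.874631·9.5261·287.2500 = 10602.443 mm³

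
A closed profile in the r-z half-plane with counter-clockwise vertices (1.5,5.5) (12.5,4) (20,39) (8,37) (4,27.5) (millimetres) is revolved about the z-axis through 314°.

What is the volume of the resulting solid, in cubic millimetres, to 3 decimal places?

Volume = 22932.800 mm³

Profile (r,z), 5 vertices: (1.5,5.5) (12.5,4) (20,39) (8,37) (4,27.5)
edge 0: (1.5,5.5)→(12.5,4)  cross = 1.5·4 − 12.5·5.5 = -62.7500; (r_i+r_j)·cross = 14·-62.7500 = -878.5000
edge 1: (12.5,4)→(20,39)  cross = 12.5·39 − 20·4 = 407.5000; (r_i+r_j)·cross = 32.5·407.5000 = 13243.7500
edge 2: (20,39)→(8,37)  cross = 20·37 − 8·39 = 428.0000; (r_i+r_j)·cross = 28·428.0000 = 11984.0000
edge 3: (8,37)→(4,27.5)  cross = 8·27.5 − 4·37 = 72.0000; (r_i+r_j)·cross = 12·72.0000 = 864.0000
edge 4: (4,27.5)→(1.5,5.5)  cross = 4·5.5 − 1.5·27.5 = -19.2500; (r_i+r_j)·cross = 5.5·-19.2500 = -105.8750
Σcross = 825.5000 → A = |Σcross|/2 = 412.7500 mm²
Σ(r_i+r_j)·cross = 25107.3750 → first moment M = |Σ|/6 = 4184.5625
R_c = M/A = 4184.5625/412.7500 = 10.1382 mm
θ = 314° = 5.480334 rad
V = θ·R_c·A = 5.480334·10.1382·412.7500 = 22932.800 mm³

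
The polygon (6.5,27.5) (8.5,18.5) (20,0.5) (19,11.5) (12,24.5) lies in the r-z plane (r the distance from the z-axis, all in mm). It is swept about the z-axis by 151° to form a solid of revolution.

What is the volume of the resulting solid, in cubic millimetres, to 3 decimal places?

Profile (r,z), 5 vertices: (6.5,27.5) (8.5,18.5) (20,0.5) (19,11.5) (12,24.5)
edge 0: (6.5,27.5)→(8.5,18.5)  cross = 6.5·18.5 − 8.5·27.5 = -113.5000; (r_i+r_j)·cross = 15·-113.5000 = -1702.5000
edge 1: (8.5,18.5)→(20,0.5)  cross = 8.5·0.5 − 20·18.5 = -365.7500; (r_i+r_j)·cross = 28.5·-365.7500 = -10423.8750
edge 2: (20,0.5)→(19,11.5)  cross = 20·11.5 − 19·0.5 = 220.5000; (r_i+r_j)·cross = 39·220.5000 = 8599.5000
edge 3: (19,11.5)→(12,24.5)  cross = 19·24.5 − 12·11.5 = 327.5000; (r_i+r_j)·cross = 31·327.5000 = 10152.5000
edge 4: (12,24.5)→(6.5,27.5)  cross = 12·27.5 − 6.5·24.5 = 170.7500; (r_i+r_j)·cross = 18.5·170.7500 = 3158.8750
Σcross = 239.5000 → A = |Σcross|/2 = 119.7500 mm²
Σ(r_i+r_j)·cross = 9784.5000 → first moment M = |Σ|/6 = 1630.7500
R_c = M/A = 1630.7500/119.7500 = 13.6180 mm
θ = 151° = 2.635447 rad
V = θ·R_c·A = 2.635447·13.6180·119.7500 = 4297.755 mm³

Volume = 4297.755 mm³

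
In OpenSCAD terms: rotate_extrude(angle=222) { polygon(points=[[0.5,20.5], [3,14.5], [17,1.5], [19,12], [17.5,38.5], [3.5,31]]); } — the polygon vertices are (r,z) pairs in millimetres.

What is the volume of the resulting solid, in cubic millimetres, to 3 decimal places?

Volume = 18798.821 mm³

Profile (r,z), 6 vertices: (0.5,20.5) (3,14.5) (17,1.5) (19,12) (17.5,38.5) (3.5,31)
edge 0: (0.5,20.5)→(3,14.5)  cross = 0.5·14.5 − 3·20.5 = -54.2500; (r_i+r_j)·cross = 3.5·-54.2500 = -189.8750
edge 1: (3,14.5)→(17,1.5)  cross = 3·1.5 − 17·14.5 = -242.0000; (r_i+r_j)·cross = 20·-242.0000 = -4840.0000
edge 2: (17,1.5)→(19,12)  cross = 17·12 − 19·1.5 = 175.5000; (r_i+r_j)·cross = 36·175.5000 = 6318.0000
edge 3: (19,12)→(17.5,38.5)  cross = 19·38.5 − 17.5·12 = 521.5000; (r_i+r_j)·cross = 36.5·521.5000 = 19034.7500
edge 4: (17.5,38.5)→(3.5,31)  cross = 17.5·31 − 3.5·38.5 = 407.7500; (r_i+r_j)·cross = 21·407.7500 = 8562.7500
edge 5: (3.5,31)→(0.5,20.5)  cross = 3.5·20.5 − 0.5·31 = 56.2500; (r_i+r_j)·cross = 4·56.2500 = 225.0000
Σcross = 864.7500 → A = |Σcross|/2 = 432.3750 mm²
Σ(r_i+r_j)·cross = 29110.6250 → first moment M = |Σ|/6 = 4851.7708
R_c = M/A = 4851.7708/432.3750 = 11.2212 mm
θ = 222° = 3.874631 rad
V = θ·R_c·A = 3.874631·11.2212·432.3750 = 18798.821 mm³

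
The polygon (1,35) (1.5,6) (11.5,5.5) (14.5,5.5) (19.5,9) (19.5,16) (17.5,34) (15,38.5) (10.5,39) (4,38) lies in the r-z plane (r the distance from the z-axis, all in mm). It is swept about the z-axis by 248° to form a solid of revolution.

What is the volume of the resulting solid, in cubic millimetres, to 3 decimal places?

Profile (r,z), 10 vertices: (1,35) (1.5,6) (11.5,5.5) (14.5,5.5) (19.5,9) (19.5,16) (17.5,34) (15,38.5) (10.5,39) (4,38)
edge 0: (1,35)→(1.5,6)  cross = 1·6 − 1.5·35 = -46.5000; (r_i+r_j)·cross = 2.5·-46.5000 = -116.2500
edge 1: (1.5,6)→(11.5,5.5)  cross = 1.5·5.5 − 11.5·6 = -60.7500; (r_i+r_j)·cross = 13·-60.7500 = -789.7500
edge 2: (11.5,5.5)→(14.5,5.5)  cross = 11.5·5.5 − 14.5·5.5 = -16.5000; (r_i+r_j)·cross = 26·-16.5000 = -429.0000
edge 3: (14.5,5.5)→(19.5,9)  cross = 14.5·9 − 19.5·5.5 = 23.2500; (r_i+r_j)·cross = 34·23.2500 = 790.5000
edge 4: (19.5,9)→(19.5,16)  cross = 19.5·16 − 19.5·9 = 136.5000; (r_i+r_j)·cross = 39·136.5000 = 5323.5000
edge 5: (19.5,16)→(17.5,34)  cross = 19.5·34 − 17.5·16 = 383.0000; (r_i+r_j)·cross = 37·383.0000 = 14171.0000
edge 6: (17.5,34)→(15,38.5)  cross = 17.5·38.5 − 15·34 = 163.7500; (r_i+r_j)·cross = 32.5·163.7500 = 5321.8750
edge 7: (15,38.5)→(10.5,39)  cross = 15·39 − 10.5·38.5 = 180.7500; (r_i+r_j)·cross = 25.5·180.7500 = 4609.1250
edge 8: (10.5,39)→(4,38)  cross = 10.5·38 − 4·39 = 243.0000; (r_i+r_j)·cross = 14.5·243.0000 = 3523.5000
edge 9: (4,38)→(1,35)  cross = 4·35 − 1·38 = 102.0000; (r_i+r_j)·cross = 5·102.0000 = 510.0000
Σcross = 1108.5000 → A = |Σcross|/2 = 554.2500 mm²
Σ(r_i+r_j)·cross = 32914.5000 → first moment M = |Σ|/6 = 5485.7500
R_c = M/A = 5485.7500/554.2500 = 9.8976 mm
θ = 248° = 4.328417 rad
V = θ·R_c·A = 4.328417·9.8976·554.2500 = 23744.611 mm³

Volume = 23744.611 mm³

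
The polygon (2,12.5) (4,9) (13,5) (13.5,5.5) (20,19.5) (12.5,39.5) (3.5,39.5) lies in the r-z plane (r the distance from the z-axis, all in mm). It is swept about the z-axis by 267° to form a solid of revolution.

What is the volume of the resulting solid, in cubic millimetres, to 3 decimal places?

Profile (r,z), 7 vertices: (2,12.5) (4,9) (13,5) (13.5,5.5) (20,19.5) (12.5,39.5) (3.5,39.5)
edge 0: (2,12.5)→(4,9)  cross = 2·9 − 4·12.5 = -32.0000; (r_i+r_j)·cross = 6·-32.0000 = -192.0000
edge 1: (4,9)→(13,5)  cross = 4·5 − 13·9 = -97.0000; (r_i+r_j)·cross = 17·-97.0000 = -1649.0000
edge 2: (13,5)→(13.5,5.5)  cross = 13·5.5 − 13.5·5 = 4.0000; (r_i+r_j)·cross = 26.5·4.0000 = 106.0000
edge 3: (13.5,5.5)→(20,19.5)  cross = 13.5·19.5 − 20·5.5 = 153.2500; (r_i+r_j)·cross = 33.5·153.2500 = 5133.8750
edge 4: (20,19.5)→(12.5,39.5)  cross = 20·39.5 − 12.5·19.5 = 546.2500; (r_i+r_j)·cross = 32.5·546.2500 = 17753.1250
edge 5: (12.5,39.5)→(3.5,39.5)  cross = 12.5·39.5 − 3.5·39.5 = 355.5000; (r_i+r_j)·cross = 16·355.5000 = 5688.0000
edge 6: (3.5,39.5)→(2,12.5)  cross = 3.5·12.5 − 2·39.5 = -35.2500; (r_i+r_j)·cross = 5.5·-35.2500 = -193.8750
Σcross = 894.7500 → A = |Σcross|/2 = 447.3750 mm²
Σ(r_i+r_j)·cross = 26646.1250 → first moment M = |Σ|/6 = 4441.0208
R_c = M/A = 4441.0208/447.3750 = 9.9268 mm
θ = 267° = 4.660029 rad
V = θ·R_c·A = 4.660029·9.9268·447.3750 = 20695.286 mm³

Volume = 20695.286 mm³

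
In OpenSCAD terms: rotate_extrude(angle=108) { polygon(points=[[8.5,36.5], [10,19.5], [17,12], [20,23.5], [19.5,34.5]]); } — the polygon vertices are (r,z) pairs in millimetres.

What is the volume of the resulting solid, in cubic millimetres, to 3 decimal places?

Profile (r,z), 5 vertices: (8.5,36.5) (10,19.5) (17,12) (20,23.5) (19.5,34.5)
edge 0: (8.5,36.5)→(10,19.5)  cross = 8.5·19.5 − 10·36.5 = -199.2500; (r_i+r_j)·cross = 18.5·-199.2500 = -3686.1250
edge 1: (10,19.5)→(17,12)  cross = 10·12 − 17·19.5 = -211.5000; (r_i+r_j)·cross = 27·-211.5000 = -5710.5000
edge 2: (17,12)→(20,23.5)  cross = 17·23.5 − 20·12 = 159.5000; (r_i+r_j)·cross = 37·159.5000 = 5901.5000
edge 3: (20,23.5)→(19.5,34.5)  cross = 20·34.5 − 19.5·23.5 = 231.7500; (r_i+r_j)·cross = 39.5·231.7500 = 9154.1250
edge 4: (19.5,34.5)→(8.5,36.5)  cross = 19.5·36.5 − 8.5·34.5 = 418.5000; (r_i+r_j)·cross = 28·418.5000 = 11718.0000
Σcross = 399.0000 → A = |Σcross|/2 = 199.5000 mm²
Σ(r_i+r_j)·cross = 17377.0000 → first moment M = |Σ|/6 = 2896.1667
R_c = M/A = 2896.1667/199.5000 = 14.5171 mm
θ = 108° = 1.884956 rad
V = θ·R_c·A = 1.884956·14.5171·199.5000 = 5459.146 mm³

Volume = 5459.146 mm³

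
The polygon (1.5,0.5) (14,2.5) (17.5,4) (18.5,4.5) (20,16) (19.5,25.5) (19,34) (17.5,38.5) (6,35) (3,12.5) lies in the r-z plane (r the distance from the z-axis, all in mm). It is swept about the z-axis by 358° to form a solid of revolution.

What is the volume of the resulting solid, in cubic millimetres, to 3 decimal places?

Profile (r,z), 10 vertices: (1.5,0.5) (14,2.5) (17.5,4) (18.5,4.5) (20,16) (19.5,25.5) (19,34) (17.5,38.5) (6,35) (3,12.5)
edge 0: (1.5,0.5)→(14,2.5)  cross = 1.5·2.5 − 14·0.5 = -3.2500; (r_i+r_j)·cross = 15.5·-3.2500 = -50.3750
edge 1: (14,2.5)→(17.5,4)  cross = 14·4 − 17.5·2.5 = 12.2500; (r_i+r_j)·cross = 31.5·12.2500 = 385.8750
edge 2: (17.5,4)→(18.5,4.5)  cross = 17.5·4.5 − 18.5·4 = 4.7500; (r_i+r_j)·cross = 36·4.7500 = 171.0000
edge 3: (18.5,4.5)→(20,16)  cross = 18.5·16 − 20·4.5 = 206.0000; (r_i+r_j)·cross = 38.5·206.0000 = 7931.0000
edge 4: (20,16)→(19.5,25.5)  cross = 20·25.5 − 19.5·16 = 198.0000; (r_i+r_j)·cross = 39.5·198.0000 = 7821.0000
edge 5: (19.5,25.5)→(19,34)  cross = 19.5·34 − 19·25.5 = 178.5000; (r_i+r_j)·cross = 38.5·178.5000 = 6872.2500
edge 6: (19,34)→(17.5,38.5)  cross = 19·38.5 − 17.5·34 = 136.5000; (r_i+r_j)·cross = 36.5·136.5000 = 4982.2500
edge 7: (17.5,38.5)→(6,35)  cross = 17.5·35 − 6·38.5 = 381.5000; (r_i+r_j)·cross = 23.5·381.5000 = 8965.2500
edge 8: (6,35)→(3,12.5)  cross = 6·12.5 − 3·35 = -30.0000; (r_i+r_j)·cross = 9·-30.0000 = -270.0000
edge 9: (3,12.5)→(1.5,0.5)  cross = 3·0.5 − 1.5·12.5 = -17.2500; (r_i+r_j)·cross = 4.5·-17.2500 = -77.6250
Σcross = 1067.0000 → A = |Σcross|/2 = 533.5000 mm²
Σ(r_i+r_j)·cross = 36730.6250 → first moment M = |Σ|/6 = 6121.7708
R_c = M/A = 6121.7708/533.5000 = 11.4747 mm
θ = 358° = 6.248279 rad
V = θ·R_c·A = 6.248279·11.4747·533.5000 = 38250.530 mm³

Volume = 38250.530 mm³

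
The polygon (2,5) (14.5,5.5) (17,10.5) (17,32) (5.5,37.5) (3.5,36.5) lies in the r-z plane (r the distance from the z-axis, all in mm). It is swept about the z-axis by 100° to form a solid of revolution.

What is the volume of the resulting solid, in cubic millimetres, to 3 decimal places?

Profile (r,z), 6 vertices: (2,5) (14.5,5.5) (17,10.5) (17,32) (5.5,37.5) (3.5,36.5)
edge 0: (2,5)→(14.5,5.5)  cross = 2·5.5 − 14.5·5 = -61.5000; (r_i+r_j)·cross = 16.5·-61.5000 = -1014.7500
edge 1: (14.5,5.5)→(17,10.5)  cross = 14.5·10.5 − 17·5.5 = 58.7500; (r_i+r_j)·cross = 31.5·58.7500 = 1850.6250
edge 2: (17,10.5)→(17,32)  cross = 17·32 − 17·10.5 = 365.5000; (r_i+r_j)·cross = 34·365.5000 = 12427.0000
edge 3: (17,32)→(5.5,37.5)  cross = 17·37.5 − 5.5·32 = 461.5000; (r_i+r_j)·cross = 22.5·461.5000 = 10383.7500
edge 4: (5.5,37.5)→(3.5,36.5)  cross = 5.5·36.5 − 3.5·37.5 = 69.5000; (r_i+r_j)·cross = 9·69.5000 = 625.5000
edge 5: (3.5,36.5)→(2,5)  cross = 3.5·5 − 2·36.5 = -55.5000; (r_i+r_j)·cross = 5.5·-55.5000 = -305.2500
Σcross = 838.2500 → A = |Σcross|/2 = 419.1250 mm²
Σ(r_i+r_j)·cross = 23966.8750 → first moment M = |Σ|/6 = 3994.4792
R_c = M/A = 3994.4792/419.1250 = 9.5305 mm
θ = 100° = 1.745329 rad
V = θ·R_c·A = 1.745329·9.5305·419.1250 = 6971.681 mm³

Volume = 6971.681 mm³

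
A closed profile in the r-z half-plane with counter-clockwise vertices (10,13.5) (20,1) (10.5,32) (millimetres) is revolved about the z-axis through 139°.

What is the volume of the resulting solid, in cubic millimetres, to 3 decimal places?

Volume = 3131.824 mm³

Profile (r,z), 3 vertices: (10,13.5) (20,1) (10.5,32)
edge 0: (10,13.5)→(20,1)  cross = 10·1 − 20·13.5 = -260.0000; (r_i+r_j)·cross = 30·-260.0000 = -7800.0000
edge 1: (20,1)→(10.5,32)  cross = 20·32 − 10.5·1 = 629.5000; (r_i+r_j)·cross = 30.5·629.5000 = 19199.7500
edge 2: (10.5,32)→(10,13.5)  cross = 10.5·13.5 − 10·32 = -178.2500; (r_i+r_j)·cross = 20.5·-178.2500 = -3654.1250
Σcross = 191.2500 → A = |Σcross|/2 = 95.6250 mm²
Σ(r_i+r_j)·cross = 7745.6250 → first moment M = |Σ|/6 = 1290.9375
R_c = M/A = 1290.9375/95.6250 = 13.5000 mm
θ = 139° = 2.426008 rad
V = θ·R_c·A = 2.426008·13.5000·95.6250 = 3131.824 mm³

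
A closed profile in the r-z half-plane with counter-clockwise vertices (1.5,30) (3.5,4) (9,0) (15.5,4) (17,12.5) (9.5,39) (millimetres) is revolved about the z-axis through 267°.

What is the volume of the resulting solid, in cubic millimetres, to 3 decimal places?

Volume = 16261.948 mm³

Profile (r,z), 6 vertices: (1.5,30) (3.5,4) (9,0) (15.5,4) (17,12.5) (9.5,39)
edge 0: (1.5,30)→(3.5,4)  cross = 1.5·4 − 3.5·30 = -99.0000; (r_i+r_j)·cross = 5·-99.0000 = -495.0000
edge 1: (3.5,4)→(9,0)  cross = 3.5·0 − 9·4 = -36.0000; (r_i+r_j)·cross = 12.5·-36.0000 = -450.0000
edge 2: (9,0)→(15.5,4)  cross = 9·4 − 15.5·0 = 36.0000; (r_i+r_j)·cross = 24.5·36.0000 = 882.0000
edge 3: (15.5,4)→(17,12.5)  cross = 15.5·12.5 − 17·4 = 125.7500; (r_i+r_j)·cross = 32.5·125.7500 = 4086.8750
edge 4: (17,12.5)→(9.5,39)  cross = 17·39 − 9.5·12.5 = 544.2500; (r_i+r_j)·cross = 26.5·544.2500 = 14422.6250
edge 5: (9.5,39)→(1.5,30)  cross = 9.5·30 − 1.5·39 = 226.5000; (r_i+r_j)·cross = 11·226.5000 = 2491.5000
Σcross = 797.5000 → A = |Σcross|/2 = 398.7500 mm²
Σ(r_i+r_j)·cross = 20938.0000 → first moment M = |Σ|/6 = 3489.6667
R_c = M/A = 3489.6667/398.7500 = 8.7515 mm
θ = 267° = 4.660029 rad
V = θ·R_c·A = 4.660029·8.7515·398.7500 = 16261.948 mm³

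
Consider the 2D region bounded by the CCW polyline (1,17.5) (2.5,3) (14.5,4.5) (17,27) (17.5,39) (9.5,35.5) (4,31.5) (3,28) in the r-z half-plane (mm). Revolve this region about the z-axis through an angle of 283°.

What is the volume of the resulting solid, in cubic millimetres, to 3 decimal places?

Volume = 20512.426 mm³

Profile (r,z), 8 vertices: (1,17.5) (2.5,3) (14.5,4.5) (17,27) (17.5,39) (9.5,35.5) (4,31.5) (3,28)
edge 0: (1,17.5)→(2.5,3)  cross = 1·3 − 2.5·17.5 = -40.7500; (r_i+r_j)·cross = 3.5·-40.7500 = -142.6250
edge 1: (2.5,3)→(14.5,4.5)  cross = 2.5·4.5 − 14.5·3 = -32.2500; (r_i+r_j)·cross = 17·-32.2500 = -548.2500
edge 2: (14.5,4.5)→(17,27)  cross = 14.5·27 − 17·4.5 = 315.0000; (r_i+r_j)·cross = 31.5·315.0000 = 9922.5000
edge 3: (17,27)→(17.5,39)  cross = 17·39 − 17.5·27 = 190.5000; (r_i+r_j)·cross = 34.5·190.5000 = 6572.2500
edge 4: (17.5,39)→(9.5,35.5)  cross = 17.5·35.5 − 9.5·39 = 250.7500; (r_i+r_j)·cross = 27·250.7500 = 6770.2500
edge 5: (9.5,35.5)→(4,31.5)  cross = 9.5·31.5 − 4·35.5 = 157.2500; (r_i+r_j)·cross = 13.5·157.2500 = 2122.8750
edge 6: (4,31.5)→(3,28)  cross = 4·28 − 3·31.5 = 17.5000; (r_i+r_j)·cross = 7·17.5000 = 122.5000
edge 7: (3,28)→(1,17.5)  cross = 3·17.5 − 1·28 = 24.5000; (r_i+r_j)·cross = 4·24.5000 = 98.0000
Σcross = 882.5000 → A = |Σcross|/2 = 441.2500 mm²
Σ(r_i+r_j)·cross = 24917.5000 → first moment M = |Σ|/6 = 4152.9167
R_c = M/A = 4152.9167/441.2500 = 9.4117 mm
θ = 283° = 4.939282 rad
V = θ·R_c·A = 4.939282·9.4117·441.2500 = 20512.426 mm³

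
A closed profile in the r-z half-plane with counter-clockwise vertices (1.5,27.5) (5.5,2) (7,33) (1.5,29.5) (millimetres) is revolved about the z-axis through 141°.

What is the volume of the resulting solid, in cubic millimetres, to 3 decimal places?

Profile (r,z), 4 vertices: (1.5,27.5) (5.5,2) (7,33) (1.5,29.5)
edge 0: (1.5,27.5)→(5.5,2)  cross = 1.5·2 − 5.5·27.5 = -148.2500; (r_i+r_j)·cross = 7·-148.2500 = -1037.7500
edge 1: (5.5,2)→(7,33)  cross = 5.5·33 − 7·2 = 167.5000; (r_i+r_j)·cross = 12.5·167.5000 = 2093.7500
edge 2: (7,33)→(1.5,29.5)  cross = 7·29.5 − 1.5·33 = 157.0000; (r_i+r_j)·cross = 8.5·157.0000 = 1334.5000
edge 3: (1.5,29.5)→(1.5,27.5)  cross = 1.5·27.5 − 1.5·29.5 = -3.0000; (r_i+r_j)·cross = 3·-3.0000 = -9.0000
Σcross = 173.2500 → A = |Σcross|/2 = 86.6250 mm²
Σ(r_i+r_j)·cross = 2381.5000 → first moment M = |Σ|/6 = 396.9167
R_c = M/A = 396.9167/86.6250 = 4.5820 mm
θ = 141° = 2.460914 rad
V = θ·R_c·A = 2.460914·4.5820·86.6250 = 976.778 mm³

Volume = 976.778 mm³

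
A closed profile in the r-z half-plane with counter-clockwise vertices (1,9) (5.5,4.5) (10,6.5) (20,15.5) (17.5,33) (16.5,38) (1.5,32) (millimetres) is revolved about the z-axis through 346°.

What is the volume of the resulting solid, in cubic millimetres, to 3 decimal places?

Profile (r,z), 7 vertices: (1,9) (5.5,4.5) (10,6.5) (20,15.5) (17.5,33) (16.5,38) (1.5,32)
edge 0: (1,9)→(5.5,4.5)  cross = 1·4.5 − 5.5·9 = -45.0000; (r_i+r_j)·cross = 6.5·-45.0000 = -292.5000
edge 1: (5.5,4.5)→(10,6.5)  cross = 5.5·6.5 − 10·4.5 = -9.2500; (r_i+r_j)·cross = 15.5·-9.2500 = -143.3750
edge 2: (10,6.5)→(20,15.5)  cross = 10·15.5 − 20·6.5 = 25.0000; (r_i+r_j)·cross = 30·25.0000 = 750.0000
edge 3: (20,15.5)→(17.5,33)  cross = 20·33 − 17.5·15.5 = 388.7500; (r_i+r_j)·cross = 37.5·388.7500 = 14578.1250
edge 4: (17.5,33)→(16.5,38)  cross = 17.5·38 − 16.5·33 = 120.5000; (r_i+r_j)·cross = 34·120.5000 = 4097.0000
edge 5: (16.5,38)→(1.5,32)  cross = 16.5·32 − 1.5·38 = 471.0000; (r_i+r_j)·cross = 18·471.0000 = 8478.0000
edge 6: (1.5,32)→(1,9)  cross = 1.5·9 − 1·32 = -18.5000; (r_i+r_j)·cross = 2.5·-18.5000 = -46.2500
Σcross = 932.5000 → A = |Σcross|/2 = 466.2500 mm²
Σ(r_i+r_j)·cross = 27421.0000 → first moment M = |Σ|/6 = 4570.1667
R_c = M/A = 4570.1667/466.2500 = 9.8020 mm
θ = 346° = 6.038839 rad
V = θ·R_c·A = 6.038839·9.8020·466.2500 = 27598.502 mm³

Volume = 27598.502 mm³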